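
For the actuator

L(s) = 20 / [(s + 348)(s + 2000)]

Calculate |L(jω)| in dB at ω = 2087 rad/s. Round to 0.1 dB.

At s = jω = j2087:
pole (s+348): 348 + j2087 → |·| = √(348²+2087²) = √4476673 ≈ 2115.8, ∠ = arctan(2087/348) ≈ 80.53°
pole (s+2000): 2000 + j2087 → |·| = √(2000²+2087²) = √8355569 ≈ 2890.6, ∠ = arctan(2087/2000) ≈ 46.22°
|L| = 20 / 6.1159e+06 ≈ 3.2702e-06
Gain = 20 log₁₀(3.2702e-06) ≈ -109.71 dB

-109.7 dB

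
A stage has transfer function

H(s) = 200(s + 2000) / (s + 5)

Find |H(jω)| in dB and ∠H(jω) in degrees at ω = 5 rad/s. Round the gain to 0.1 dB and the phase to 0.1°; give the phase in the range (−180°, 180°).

At s = jω = j5:
zero (s+2000): 2000 + j5 → |·| = √(2000²+5²) = √4000025 ≈ 2000, ∠ = arctan(5/2000) ≈ 0.14°
pole (s+5): 5 + j5 → |·| = √(5²+5²) = √50 ≈ 7.0711, ∠ = arctan(5/5) ≈ 45.00°
|H| = 200 · 2000 / 7.0711 ≈ 56568
Gain = 20 log₁₀(56568) ≈ 95.05 dB
∠H = 0.14° − 45.00° = -44.86°

95.1 dB, -44.9°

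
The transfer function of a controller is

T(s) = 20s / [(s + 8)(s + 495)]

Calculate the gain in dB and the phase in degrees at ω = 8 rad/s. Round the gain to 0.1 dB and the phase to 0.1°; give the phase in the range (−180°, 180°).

At s = jω = j8:
zero at origin: s = j8 → |·| = 8, ∠ = 90.00°
pole (s+8): 8 + j8 → |·| = √(8²+8²) = √128 ≈ 11.314, ∠ = arctan(8/8) ≈ 45.00°
pole (s+495): 495 + j8 → |·| = √(495²+8²) = √245089 ≈ 495.06, ∠ = arctan(8/495) ≈ 0.93°
|T| = 20 · 8 / 5601.1 ≈ 0.028566
Gain = 20 log₁₀(0.028566) ≈ -30.88 dB
∠T = 90.00° − 45.93° = 44.07°

-30.9 dB, 44.1°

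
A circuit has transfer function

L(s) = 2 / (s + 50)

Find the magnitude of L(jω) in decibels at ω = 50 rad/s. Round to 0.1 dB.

-31.0 dB

At s = jω = j50:
pole (s+50): 50 + j50 → |·| = √(50²+50²) = √5000 ≈ 70.711, ∠ = arctan(50/50) ≈ 45.00°
|L| = 2 / 70.711 ≈ 0.028284
Gain = 20 log₁₀(0.028284) ≈ -30.97 dB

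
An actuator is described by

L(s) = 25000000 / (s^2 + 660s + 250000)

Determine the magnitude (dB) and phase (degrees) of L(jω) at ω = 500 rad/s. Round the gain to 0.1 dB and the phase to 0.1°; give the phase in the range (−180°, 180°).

At s = jω = j500:
quadratic: (j500)² + 660·j500 + 250000 = 0 + j330000 → |·| ≈ 3.3e+05, ∠ ≈ 90.00°
|L| = 25000000 / 3.3e+05 ≈ 75.758
Gain = 20 log₁₀(75.758) ≈ 37.59 dB
∠L = 0.00° − 90.00° = -90.00°

37.6 dB, -90.0°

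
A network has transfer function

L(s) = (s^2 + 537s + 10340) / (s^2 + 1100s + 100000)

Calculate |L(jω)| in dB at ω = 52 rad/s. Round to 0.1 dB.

-11.8 dB

Substitute s = j52:
Numerator: (j52)^2 + 537(j52) + 10340 = 7636 + j27924
Denominator: (j52)^2 + 1100(j52) + 100000 = 97296 + j57200
|N| = √(7636² + 27924²) ≈ 28949, ∠N ≈ 74.71°
|D| = √(97296² + 57200²) ≈ 1.1286e+05, ∠D ≈ 30.45°
|L| = 28949 / 1.1286e+05 ≈ 0.2565
Gain = 20 log₁₀(0.2565) ≈ -11.82 dB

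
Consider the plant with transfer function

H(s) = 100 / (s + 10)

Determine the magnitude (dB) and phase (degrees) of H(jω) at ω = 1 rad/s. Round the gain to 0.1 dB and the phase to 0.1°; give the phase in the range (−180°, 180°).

20.0 dB, -5.7°

At s = jω = j1:
pole (s+10): 10 + j1 → |·| = √(10²+1²) = √101 ≈ 10.05, ∠ = arctan(1/10) ≈ 5.71°
|H| = 100 / 10.05 ≈ 9.9502
Gain = 20 log₁₀(9.9502) ≈ 19.96 dB
∠H = 0.00° − 5.71° = -5.71°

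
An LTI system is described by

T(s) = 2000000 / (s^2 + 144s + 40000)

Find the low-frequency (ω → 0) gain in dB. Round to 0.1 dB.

T(0) = 2000000 / 40000 = 50
20 log₁₀(50) ≈ 33.98 dB

34.0 dB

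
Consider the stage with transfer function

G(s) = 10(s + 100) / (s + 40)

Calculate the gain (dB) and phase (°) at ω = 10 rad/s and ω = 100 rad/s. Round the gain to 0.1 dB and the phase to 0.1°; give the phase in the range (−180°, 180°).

ω = 10: 27.7 dB, -8.3°; ω = 100: 22.4 dB, -23.2°

At s = jω = j10:
zero (s+100): 100 + j10 → |·| = √(100²+10²) = √10100 ≈ 100.5, ∠ = arctan(10/100) ≈ 5.71°
pole (s+40): 40 + j10 → |·| = √(40²+10²) = √1700 ≈ 41.231, ∠ = arctan(10/40) ≈ 14.04°
|G| = 10 · 100.5 / 41.231 ≈ 24.375
Gain = 20 log₁₀(24.375) ≈ 27.74 dB
∠G = 5.71° − 14.04° = -8.33°

At s = jω = j100:
zero (s+100): 100 + j100 → |·| = √(100²+100²) = √20000 ≈ 141.42, ∠ = arctan(100/100) ≈ 45.00°
pole (s+40): 40 + j100 → |·| = √(40²+100²) = √11600 ≈ 107.7, ∠ = arctan(100/40) ≈ 68.20°
|G| = 10 · 141.42 / 107.7 ≈ 13.131
Gain = 20 log₁₀(13.131) ≈ 22.37 dB
∠G = 45.00° − 68.20° = -23.20°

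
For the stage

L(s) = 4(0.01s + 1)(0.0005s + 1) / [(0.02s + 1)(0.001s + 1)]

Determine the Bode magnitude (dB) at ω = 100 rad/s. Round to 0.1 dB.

8.0 dB

At ω = 100 rad/s:
zero (1 + j100·0.01) = 1 + j1 → |·| ≈ 1.4142, ∠ ≈ 45.00°
zero (1 + j100·0.0005) = 1 + j0.05 → |·| ≈ 1.0012, ∠ ≈ 2.86°
pole (1 + j100·0.02) = 1 + j2 → |·| ≈ 2.2361, ∠ ≈ 63.43°
pole (1 + j100·0.001) = 1 + j0.1 → |·| ≈ 1.005, ∠ ≈ 5.71°
|L| = 4 · 1.4142 · 1.0012 / (2.2361 · 1.005) ≈ 2.5202
Gain = 20 log₁₀(2.5202) ≈ 8.03 dB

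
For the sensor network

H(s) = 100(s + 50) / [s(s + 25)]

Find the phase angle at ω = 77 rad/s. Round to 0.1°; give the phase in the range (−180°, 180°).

At s = jω = j77:
zero (s+50): 50 + j77 → |·| = √(50²+77²) = √8429 ≈ 91.81, ∠ = arctan(77/50) ≈ 57.00°
pole (s+25): 25 + j77 → |·| = √(25²+77²) = √6554 ≈ 80.957, ∠ = arctan(77/25) ≈ 72.01°
pole at origin: |s| = 77, ∠ = 90.00° (in denominator)
∠H = 57.00° − 162.01° = -105.01°

-105.0°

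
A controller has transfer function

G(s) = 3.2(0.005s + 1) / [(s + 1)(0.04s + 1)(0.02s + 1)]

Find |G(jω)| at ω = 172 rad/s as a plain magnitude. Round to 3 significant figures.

0.000985

At ω = 172 rad/s:
zero (1 + j172·0.005) = 1 + j0.86 → |·| ≈ 1.3189, ∠ ≈ 40.70°
pole (1 + j172·1) = 1 + j172 → |·| ≈ 172, ∠ ≈ 89.67°
pole (1 + j172·0.04) = 1 + j6.88 → |·| ≈ 6.9523, ∠ ≈ 81.73°
pole (1 + j172·0.02) = 1 + j3.44 → |·| ≈ 3.5824, ∠ ≈ 73.79°
|G| = 3.2 · 1.3189 / (172 · 6.9523 · 3.5824) ≈ 0.00098521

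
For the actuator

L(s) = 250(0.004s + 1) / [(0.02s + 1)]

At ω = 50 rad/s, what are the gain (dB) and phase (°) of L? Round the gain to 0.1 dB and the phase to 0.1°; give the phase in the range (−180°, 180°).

45.1 dB, -33.7°

At ω = 50 rad/s:
zero (1 + j50·0.004) = 1 + j0.2 → |·| ≈ 1.0198, ∠ ≈ 11.31°
pole (1 + j50·0.02) = 1 + j1 → |·| ≈ 1.4142, ∠ ≈ 45.00°
|L| = 250 · 1.0198 / (1.4142) ≈ 180.28
Gain = 20 log₁₀(180.28) ≈ 45.12 dB
∠L = (11.31°) − (45.00°) = -33.69°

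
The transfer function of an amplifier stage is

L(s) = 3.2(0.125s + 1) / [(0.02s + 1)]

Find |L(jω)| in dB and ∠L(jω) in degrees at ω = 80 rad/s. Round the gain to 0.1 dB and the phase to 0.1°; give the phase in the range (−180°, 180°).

24.6 dB, 26.3°

At ω = 80 rad/s:
zero (1 + j80·0.125) = 1 + j10 → |·| ≈ 10.05, ∠ ≈ 84.29°
pole (1 + j80·0.02) = 1 + j1.6 → |·| ≈ 1.8868, ∠ ≈ 57.99°
|L| = 3.2 · 10.05 / (1.8868) ≈ 17.045
Gain = 20 log₁₀(17.045) ≈ 24.63 dB
∠L = (84.29°) − (57.99°) = 26.30°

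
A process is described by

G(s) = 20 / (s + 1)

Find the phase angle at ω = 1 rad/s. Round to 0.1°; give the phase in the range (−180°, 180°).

Substitute s = j1:
Numerator: 20 = 20 + j0
Denominator: (j1) + 1 = 1 + j1
|N| = √(20² + 0²) ≈ 20, ∠N ≈ 0.00°
|D| = √(1² + 1²) ≈ 1.4142, ∠D ≈ 45.00°
∠G = 0.00° − 45.00° = -45.00°

-45.0°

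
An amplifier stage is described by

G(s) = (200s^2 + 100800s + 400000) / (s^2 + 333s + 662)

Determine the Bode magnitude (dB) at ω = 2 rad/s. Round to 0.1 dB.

Substitute s = j2:
Numerator: 200(j2)^2 + 100800(j2) + 400000 = 399200 + j201600
Denominator: (j2)^2 + 333(j2) + 662 = 658 + j666
|N| = √(399200² + 201600²) ≈ 4.4722e+05, ∠N ≈ 26.79°
|D| = √(658² + 666²) ≈ 936.23, ∠D ≈ 45.35°
|G| = 4.4722e+05 / 936.23 ≈ 477.68
Gain = 20 log₁₀(477.68) ≈ 53.58 dB

53.6 dB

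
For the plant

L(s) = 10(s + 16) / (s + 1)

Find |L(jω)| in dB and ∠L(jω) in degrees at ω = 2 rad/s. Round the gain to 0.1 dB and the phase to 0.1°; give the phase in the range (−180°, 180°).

At s = jω = j2:
zero (s+16): 16 + j2 → |·| = √(16²+2²) = √260 ≈ 16.125, ∠ = arctan(2/16) ≈ 7.13°
pole (s+1): 1 + j2 → |·| = √(1²+2²) = √5 ≈ 2.2361, ∠ = arctan(2/1) ≈ 63.43°
|L| = 10 · 16.125 / 2.2361 ≈ 72.112
Gain = 20 log₁₀(72.112) ≈ 37.16 dB
∠L = 7.13° − 63.43° = -56.30°

37.2 dB, -56.3°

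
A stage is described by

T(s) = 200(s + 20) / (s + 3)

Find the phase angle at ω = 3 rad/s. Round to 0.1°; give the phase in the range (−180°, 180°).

-36.5°

At s = jω = j3:
zero (s+20): 20 + j3 → |·| = √(20²+3²) = √409 ≈ 20.224, ∠ = arctan(3/20) ≈ 8.53°
pole (s+3): 3 + j3 → |·| = √(3²+3²) = √18 ≈ 4.2426, ∠ = arctan(3/3) ≈ 45.00°
∠T = 8.53° − 45.00° = -36.47°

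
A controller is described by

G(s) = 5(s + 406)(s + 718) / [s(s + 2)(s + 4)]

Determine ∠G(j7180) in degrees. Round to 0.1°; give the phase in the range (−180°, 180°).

-98.9°

At s = jω = j7180:
zero (s+406): 406 + j7180 → |·| = √(406²+7180²) = √51717236 ≈ 7191.5, ∠ = arctan(7180/406) ≈ 86.76°
zero (s+718): 718 + j7180 → |·| = √(718²+7180²) = √52067924 ≈ 7215.8, ∠ = arctan(7180/718) ≈ 84.29°
pole (s+2): 2 + j7180 → |·| = √(2²+7180²) = √51552404 ≈ 7180, ∠ = arctan(7180/2) ≈ 89.98°
pole (s+4): 4 + j7180 → |·| = √(4²+7180²) = √51552416 ≈ 7180, ∠ = arctan(7180/4) ≈ 89.97°
pole at origin: |s| = 7180, ∠ = 90.00° (in denominator)
∠G = 171.05° − 269.95° = -98.90°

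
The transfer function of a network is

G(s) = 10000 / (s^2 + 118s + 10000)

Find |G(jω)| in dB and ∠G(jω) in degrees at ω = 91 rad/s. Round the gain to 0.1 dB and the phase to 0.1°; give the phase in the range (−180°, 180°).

At s = jω = j91:
quadratic: (j91)² + 118·j91 + 10000 = 1719 + j10738 → |·| ≈ 10875, ∠ ≈ 80.90°
|G| = 10000 / 10875 ≈ 0.91954
Gain = 20 log₁₀(0.91954) ≈ -0.73 dB
∠G = 0.00° − 80.90° = -80.90°

-0.7 dB, -80.9°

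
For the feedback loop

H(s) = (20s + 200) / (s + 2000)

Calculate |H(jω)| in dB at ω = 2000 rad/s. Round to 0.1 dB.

Substitute s = j2000:
Numerator: 20(j2000) + 200 = 200 + j40000
Denominator: (j2000) + 2000 = 2000 + j2000
|N| = √(200² + 40000²) ≈ 40000, ∠N ≈ 89.71°
|D| = √(2000² + 2000²) ≈ 2828.4, ∠D ≈ 45.00°
|H| = 40000 / 2828.4 ≈ 14.142
Gain = 20 log₁₀(14.142) ≈ 23.01 dB

23.0 dB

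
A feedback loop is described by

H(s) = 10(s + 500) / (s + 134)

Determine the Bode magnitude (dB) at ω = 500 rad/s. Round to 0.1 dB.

22.7 dB

At s = jω = j500:
zero (s+500): 500 + j500 → |·| = √(500²+500²) = √500000 ≈ 707.11, ∠ = arctan(500/500) ≈ 45.00°
pole (s+134): 134 + j500 → |·| = √(134²+500²) = √267956 ≈ 517.64, ∠ = arctan(500/134) ≈ 75.00°
|H| = 10 · 707.11 / 517.64 ≈ 13.66
Gain = 20 log₁₀(13.66) ≈ 22.71 dB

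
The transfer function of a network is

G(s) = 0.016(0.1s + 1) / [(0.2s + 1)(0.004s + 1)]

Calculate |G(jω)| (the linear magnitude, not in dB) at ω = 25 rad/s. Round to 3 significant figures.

At ω = 25 rad/s:
zero (1 + j25·0.1) = 1 + j2.5 → |·| ≈ 2.6926, ∠ ≈ 68.20°
pole (1 + j25·0.2) = 1 + j5 → |·| ≈ 5.099, ∠ ≈ 78.69°
pole (1 + j25·0.004) = 1 + j0.1 → |·| ≈ 1.005, ∠ ≈ 5.71°
|G| = 0.016 · 2.6926 / (5.099 · 1.005) ≈ 0.008407

0.00841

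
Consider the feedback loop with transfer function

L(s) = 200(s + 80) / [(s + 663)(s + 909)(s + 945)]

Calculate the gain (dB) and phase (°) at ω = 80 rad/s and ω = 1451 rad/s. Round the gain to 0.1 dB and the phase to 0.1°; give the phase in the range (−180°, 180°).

ω = 80: -88.1 dB, 28.3°; ω = 1451: -84.2 dB, -93.5°

At s = jω = j80:
zero (s+80): 80 + j80 → |·| = √(80²+80²) = √12800 ≈ 113.14, ∠ = arctan(80/80) ≈ 45.00°
pole (s+663): 663 + j80 → |·| = √(663²+80²) = √445969 ≈ 667.81, ∠ = arctan(80/663) ≈ 6.88°
pole (s+909): 909 + j80 → |·| = √(909²+80²) = √832681 ≈ 912.51, ∠ = arctan(80/909) ≈ 5.03°
pole (s+945): 945 + j80 → |·| = √(945²+80²) = √899425 ≈ 948.38, ∠ = arctan(80/945) ≈ 4.84°
|L| = 200 · 113.14 / 5.7793e+08 ≈ 3.9154e-05
Gain = 20 log₁₀(3.9154e-05) ≈ -88.14 dB
∠L = 45.00° − 16.75° = 28.25°

At s = jω = j1451:
zero (s+80): 80 + j1451 → |·| = √(80²+1451²) = √2111801 ≈ 1453.2, ∠ = arctan(1451/80) ≈ 86.84°
pole (s+663): 663 + j1451 → |·| = √(663²+1451²) = √2544970 ≈ 1595.3, ∠ = arctan(1451/663) ≈ 65.44°
pole (s+909): 909 + j1451 → |·| = √(909²+1451²) = √2931682 ≈ 1712.2, ∠ = arctan(1451/909) ≈ 57.93°
pole (s+945): 945 + j1451 → |·| = √(945²+1451²) = √2998426 ≈ 1731.6, ∠ = arctan(1451/945) ≈ 56.92°
|L| = 200 · 1453.2 / 4.7298e+09 ≈ 6.1449e-05
Gain = 20 log₁₀(6.1449e-05) ≈ -84.23 dB
∠L = 86.84° − 180.29° = -93.45°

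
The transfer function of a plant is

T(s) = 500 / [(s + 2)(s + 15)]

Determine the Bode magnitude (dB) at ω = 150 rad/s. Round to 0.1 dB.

-33.1 dB

At s = jω = j150:
pole (s+2): 2 + j150 → |·| = √(2²+150²) = √22504 ≈ 150.01, ∠ = arctan(150/2) ≈ 89.24°
pole (s+15): 15 + j150 → |·| = √(15²+150²) = √22725 ≈ 150.75, ∠ = arctan(150/15) ≈ 84.29°
|T| = 500 / 22614 ≈ 0.02211
Gain = 20 log₁₀(0.02211) ≈ -33.11 dB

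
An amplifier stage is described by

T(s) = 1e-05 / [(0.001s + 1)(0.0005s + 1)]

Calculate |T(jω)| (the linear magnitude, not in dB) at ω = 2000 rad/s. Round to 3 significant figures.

At ω = 2000 rad/s:
pole (1 + j2000·0.001) = 1 + j2 → |·| ≈ 2.2361, ∠ ≈ 63.43°
pole (1 + j2000·0.0005) = 1 + j1 → |·| ≈ 1.4142, ∠ ≈ 45.00°
|T| = 1e-05 · 1 / (2.2361 · 1.4142) ≈ 3.1623e-06

3.16e-06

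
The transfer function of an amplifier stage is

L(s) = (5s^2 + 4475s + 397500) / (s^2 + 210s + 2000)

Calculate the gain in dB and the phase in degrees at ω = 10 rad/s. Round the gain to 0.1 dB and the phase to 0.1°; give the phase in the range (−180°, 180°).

43.0 dB, -41.4°

Substitute s = j10:
Numerator: 5(j10)^2 + 4475(j10) + 397500 = 397000 + j44750
Denominator: (j10)^2 + 210(j10) + 2000 = 1900 + j2100
|N| = √(397000² + 44750²) ≈ 3.9951e+05, ∠N ≈ 6.43°
|D| = √(1900² + 2100²) ≈ 2832, ∠D ≈ 47.86°
|L| = 3.9951e+05 / 2832 ≈ 141.07
Gain = 20 log₁₀(141.07) ≈ 42.99 dB
∠L = 6.43° − 47.86° = -41.43°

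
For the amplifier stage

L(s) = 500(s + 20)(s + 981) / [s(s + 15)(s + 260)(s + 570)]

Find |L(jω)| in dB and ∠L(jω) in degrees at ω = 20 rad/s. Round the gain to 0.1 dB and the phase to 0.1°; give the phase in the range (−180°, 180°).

-14.6 dB, -103.4°

At s = jω = j20:
zero (s+20): 20 + j20 → |·| = √(20²+20²) = √800 ≈ 28.284, ∠ = arctan(20/20) ≈ 45.00°
zero (s+981): 981 + j20 → |·| = √(981²+20²) = √962761 ≈ 981.2, ∠ = arctan(20/981) ≈ 1.17°
pole (s+15): 15 + j20 → |·| = √(15²+20²) = √625 ≈ 25, ∠ = arctan(20/15) ≈ 53.13°
pole (s+260): 260 + j20 → |·| = √(260²+20²) = √68000 ≈ 260.77, ∠ = arctan(20/260) ≈ 4.40°
pole (s+570): 570 + j20 → |·| = √(570²+20²) = √325300 ≈ 570.35, ∠ = arctan(20/570) ≈ 2.01°
pole at origin: |s| = 20, ∠ = 90.00° (in denominator)
|L| = 500 · 27752 / 7.4365e+07 ≈ 0.18659
Gain = 20 log₁₀(0.18659) ≈ -14.58 dB
∠L = 46.17° − 149.54° = -103.37°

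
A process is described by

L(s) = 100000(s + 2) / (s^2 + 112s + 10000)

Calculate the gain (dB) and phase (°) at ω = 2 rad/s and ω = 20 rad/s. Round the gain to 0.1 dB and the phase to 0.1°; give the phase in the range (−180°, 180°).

At s = jω = j2:
zero (s+2): 2 + j2 → |·| = √(2²+2²) = √8 ≈ 2.8284, ∠ = arctan(2/2) ≈ 45.00°
quadratic: (j2)² + 112·j2 + 10000 = 9996 + j224 → |·| ≈ 9998.5, ∠ ≈ 1.28°
|L| = 100000 · 2.8284 / 9998.5 ≈ 28.288
Gain = 20 log₁₀(28.288) ≈ 29.03 dB
∠L = 45.00° − 1.28° = 43.72°

At s = jω = j20:
zero (s+2): 2 + j20 → |·| = √(2²+20²) = √404 ≈ 20.1, ∠ = arctan(20/2) ≈ 84.29°
quadratic: (j20)² + 112·j20 + 10000 = 9600 + j2240 → |·| ≈ 9857.9, ∠ ≈ 13.13°
|L| = 100000 · 20.1 / 9857.9 ≈ 203.9
Gain = 20 log₁₀(203.9) ≈ 46.19 dB
∠L = 84.29° − 13.13° = 71.16°

ω = 2: 29.0 dB, 43.7°; ω = 20: 46.2 dB, 71.2°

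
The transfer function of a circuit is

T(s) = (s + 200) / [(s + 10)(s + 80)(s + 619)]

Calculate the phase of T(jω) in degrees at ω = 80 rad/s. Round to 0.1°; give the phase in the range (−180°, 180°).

At s = jω = j80:
zero (s+200): 200 + j80 → |·| = √(200²+80²) = √46400 ≈ 215.41, ∠ = arctan(80/200) ≈ 21.80°
pole (s+10): 10 + j80 → |·| = √(10²+80²) = √6500 ≈ 80.623, ∠ = arctan(80/10) ≈ 82.87°
pole (s+80): 80 + j80 → |·| = √(80²+80²) = √12800 ≈ 113.14, ∠ = arctan(80/80) ≈ 45.00°
pole (s+619): 619 + j80 → |·| = √(619²+80²) = √389561 ≈ 624.15, ∠ = arctan(80/619) ≈ 7.36°
∠T = 21.80° − 135.23° = -113.43°

-113.4°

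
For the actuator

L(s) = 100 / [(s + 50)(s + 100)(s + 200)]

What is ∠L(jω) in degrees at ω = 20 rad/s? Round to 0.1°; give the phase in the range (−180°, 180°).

-38.8°

At s = jω = j20:
pole (s+50): 50 + j20 → |·| = √(50²+20²) = √2900 ≈ 53.852, ∠ = arctan(20/50) ≈ 21.80°
pole (s+100): 100 + j20 → |·| = √(100²+20²) = √10400 ≈ 101.98, ∠ = arctan(20/100) ≈ 11.31°
pole (s+200): 200 + j20 → |·| = √(200²+20²) = √40400 ≈ 201, ∠ = arctan(20/200) ≈ 5.71°
∠L = 0.00° − 38.82° = -38.82°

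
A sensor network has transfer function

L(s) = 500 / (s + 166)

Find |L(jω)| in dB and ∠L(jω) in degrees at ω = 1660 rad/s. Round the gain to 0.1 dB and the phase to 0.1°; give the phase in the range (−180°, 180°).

-10.5 dB, -84.3°

At s = jω = j1660:
pole (s+166): 166 + j1660 → |·| = √(166²+1660²) = √2783156 ≈ 1668.3, ∠ = arctan(1660/166) ≈ 84.29°
|L| = 500 / 1668.3 ≈ 0.29971
Gain = 20 log₁₀(0.29971) ≈ -10.47 dB
∠L = 0.00° − 84.29° = -84.29°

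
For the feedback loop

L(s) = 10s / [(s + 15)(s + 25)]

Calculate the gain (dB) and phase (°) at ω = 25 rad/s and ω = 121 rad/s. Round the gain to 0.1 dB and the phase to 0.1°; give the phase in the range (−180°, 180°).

At s = jω = j25:
zero at origin: s = j25 → |·| = 25, ∠ = 90.00°
pole (s+15): 15 + j25 → |·| = √(15²+25²) = √850 ≈ 29.155, ∠ = arctan(25/15) ≈ 59.04°
pole (s+25): 25 + j25 → |·| = √(25²+25²) = √1250 ≈ 35.355, ∠ = arctan(25/25) ≈ 45.00°
|L| = 10 · 25 / 1030.8 ≈ 0.24253
Gain = 20 log₁₀(0.24253) ≈ -12.30 dB
∠L = 90.00° − 104.04° = -14.04°

At s = jω = j121:
zero at origin: s = j121 → |·| = 121, ∠ = 90.00°
pole (s+15): 15 + j121 → |·| = √(15²+121²) = √14866 ≈ 121.93, ∠ = arctan(121/15) ≈ 82.93°
pole (s+25): 25 + j121 → |·| = √(25²+121²) = √15266 ≈ 123.56, ∠ = arctan(121/25) ≈ 78.33°
|L| = 10 · 121 / 15066 ≈ 0.080313
Gain = 20 log₁₀(0.080313) ≈ -21.90 dB
∠L = 90.00° − 161.26° = -71.26°

ω = 25: -12.3 dB, -14.0°; ω = 121: -21.9 dB, -71.3°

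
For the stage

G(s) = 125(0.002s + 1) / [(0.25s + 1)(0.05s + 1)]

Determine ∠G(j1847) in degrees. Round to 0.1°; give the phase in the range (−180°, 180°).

-104.4°

At ω = 1847 rad/s:
zero (1 + j1847·0.002) = 1 + j3.694 → |·| ≈ 3.827, ∠ ≈ 74.85°
pole (1 + j1847·0.25) = 1 + j461.75 → |·| ≈ 461.75, ∠ ≈ 89.88°
pole (1 + j1847·0.05) = 1 + j92.35 → |·| ≈ 92.355, ∠ ≈ 89.38°
∠G = (74.85°) − (89.88° + 89.38°) = -104.41°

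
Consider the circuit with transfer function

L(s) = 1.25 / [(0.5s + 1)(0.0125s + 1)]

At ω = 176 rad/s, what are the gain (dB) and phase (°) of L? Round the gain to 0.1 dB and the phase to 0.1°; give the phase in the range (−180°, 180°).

-44.6 dB, -154.9°

At ω = 176 rad/s:
pole (1 + j176·0.5) = 1 + j88 → |·| ≈ 88.006, ∠ ≈ 89.35°
pole (1 + j176·0.0125) = 1 + j2.2 → |·| ≈ 2.4166, ∠ ≈ 65.56°
|L| = 1.25 · 1 / (88.006 · 2.4166) ≈ 0.0058775
Gain = 20 log₁₀(0.0058775) ≈ -44.62 dB
∠L = (0°) − (89.35° + 65.56°) = -154.91°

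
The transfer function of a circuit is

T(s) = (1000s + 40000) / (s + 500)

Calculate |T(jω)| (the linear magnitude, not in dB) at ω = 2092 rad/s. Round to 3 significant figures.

Substitute s = j2092:
Numerator: 1000(j2092) + 40000 = 40000 + j2092000
Denominator: (j2092) + 500 = 500 + j2092
|N| = √(40000² + 2092000²) ≈ 2.0924e+06, ∠N ≈ 88.90°
|D| = √(500² + 2092²) ≈ 2150.9, ∠D ≈ 76.56°
|T| = 2.0924e+06 / 2150.9 ≈ 972.8

973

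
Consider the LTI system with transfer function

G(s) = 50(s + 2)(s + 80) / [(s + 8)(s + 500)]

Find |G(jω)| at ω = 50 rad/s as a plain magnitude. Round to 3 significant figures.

At s = jω = j50:
zero (s+2): 2 + j50 → |·| = √(2²+50²) = √2504 ≈ 50.04, ∠ = arctan(50/2) ≈ 87.71°
zero (s+80): 80 + j50 → |·| = √(80²+50²) = √8900 ≈ 94.34, ∠ = arctan(50/80) ≈ 32.01°
pole (s+8): 8 + j50 → |·| = √(8²+50²) = √2564 ≈ 50.636, ∠ = arctan(50/8) ≈ 80.91°
pole (s+500): 500 + j50 → |·| = √(500²+50²) = √252500 ≈ 502.49, ∠ = arctan(50/500) ≈ 5.71°
|G| = 50 · 4720.8 / 25444 ≈ 9.2768

9.28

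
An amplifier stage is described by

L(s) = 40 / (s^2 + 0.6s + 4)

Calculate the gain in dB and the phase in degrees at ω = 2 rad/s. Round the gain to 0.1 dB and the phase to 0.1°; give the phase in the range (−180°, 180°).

At s = jω = j2:
quadratic: (j2)² + 0.6·j2 + 4 = 0 + j1.2 → |·| ≈ 1.2, ∠ ≈ 90.00°
|L| = 40 / 1.2 ≈ 33.333
Gain = 20 log₁₀(33.333) ≈ 30.46 dB
∠L = 0.00° − 90.00° = -90.00°

30.5 dB, -90.0°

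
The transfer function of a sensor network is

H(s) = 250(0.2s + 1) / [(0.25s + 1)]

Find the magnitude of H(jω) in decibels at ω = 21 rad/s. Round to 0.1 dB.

At ω = 21 rad/s:
zero (1 + j21·0.2) = 1 + j4.2 → |·| ≈ 4.3174, ∠ ≈ 76.61°
pole (1 + j21·0.25) = 1 + j5.25 → |·| ≈ 5.3444, ∠ ≈ 79.22°
|H| = 250 · 4.3174 / (5.3444) ≈ 201.96
Gain = 20 log₁₀(201.96) ≈ 46.11 dB

46.1 dB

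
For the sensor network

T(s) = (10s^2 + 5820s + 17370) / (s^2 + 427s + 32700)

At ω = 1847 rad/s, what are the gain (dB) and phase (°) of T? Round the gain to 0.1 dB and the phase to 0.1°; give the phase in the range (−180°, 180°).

Substitute s = j1847:
Numerator: 10(j1847)^2 + 5820(j1847) + 17370 = -34096720 + j10749540
Denominator: (j1847)^2 + 427(j1847) + 32700 = -3378709 + j788669
|N| = √(34096720² + 10749540²) ≈ 3.5751e+07, ∠N ≈ 162.50°
|D| = √(3378709² + 788669²) ≈ 3.4695e+06, ∠D ≈ 166.86°
|T| = 3.5751e+07 / 3.4695e+06 ≈ 10.304
Gain = 20 log₁₀(10.304) ≈ 20.26 dB
∠T = 162.50° − 166.86° = -4.36°

20.3 dB, -4.4°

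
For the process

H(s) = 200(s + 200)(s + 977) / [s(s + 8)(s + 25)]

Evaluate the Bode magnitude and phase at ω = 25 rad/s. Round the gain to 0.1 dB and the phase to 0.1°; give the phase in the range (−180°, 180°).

At s = jω = j25:
zero (s+200): 200 + j25 → |·| = √(200²+25²) = √40625 ≈ 201.56, ∠ = arctan(25/200) ≈ 7.13°
zero (s+977): 977 + j25 → |·| = √(977²+25²) = √955154 ≈ 977.32, ∠ = arctan(25/977) ≈ 1.47°
pole (s+8): 8 + j25 → |·| = √(8²+25²) = √689 ≈ 26.249, ∠ = arctan(25/8) ≈ 72.26°
pole (s+25): 25 + j25 → |·| = √(25²+25²) = √1250 ≈ 35.355, ∠ = arctan(25/25) ≈ 45.00°
pole at origin: |s| = 25, ∠ = 90.00° (in denominator)
|H| = 200 · 1.9699e+05 / 23201 ≈ 1698.1
Gain = 20 log₁₀(1698.1) ≈ 64.60 dB
∠H = 8.60° − 207.26° = -198.66° ≡ 161.34° (principal value)

64.6 dB, 161.3°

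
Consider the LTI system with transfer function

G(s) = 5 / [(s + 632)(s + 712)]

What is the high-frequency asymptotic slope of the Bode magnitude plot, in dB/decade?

-40 dB/decade

Each pole contributes −20 dB/decade at high frequency; each zero contributes +20 dB/decade.
Net: 0 zero(s) − 2 pole(s) → -40 dB/decade.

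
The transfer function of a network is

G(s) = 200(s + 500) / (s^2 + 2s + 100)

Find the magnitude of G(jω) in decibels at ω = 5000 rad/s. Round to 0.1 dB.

At s = jω = j5000:
zero (s+500): 500 + j5000 → |·| = √(500²+5000²) = √25250000 ≈ 5024.9, ∠ = arctan(5000/500) ≈ 84.29°
quadratic: (j5000)² + 2·j5000 + 100 = -24999900 + j10000 → |·| ≈ 2.5e+07, ∠ ≈ 179.98°
|G| = 200 · 5024.9 / 2.5e+07 ≈ 0.040199
Gain = 20 log₁₀(0.040199) ≈ -27.92 dB

-27.9 dB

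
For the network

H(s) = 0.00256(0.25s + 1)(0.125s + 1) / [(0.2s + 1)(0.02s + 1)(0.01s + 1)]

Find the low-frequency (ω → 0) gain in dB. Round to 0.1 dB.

H(0) = 0.00256 · 1 / 1 = 0.00256
20 log₁₀(0.00256) ≈ -51.84 dB

-51.8 dB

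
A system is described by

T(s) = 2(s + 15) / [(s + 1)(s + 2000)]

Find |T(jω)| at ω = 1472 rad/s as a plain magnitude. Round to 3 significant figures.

0.000805

At s = jω = j1472:
zero (s+15): 15 + j1472 → |·| = √(15²+1472²) = √2167009 ≈ 1472.1, ∠ = arctan(1472/15) ≈ 89.42°
pole (s+1): 1 + j1472 → |·| = √(1²+1472²) = √2166785 ≈ 1472, ∠ = arctan(1472/1) ≈ 89.96°
pole (s+2000): 2000 + j1472 → |·| = √(2000²+1472²) = √6166784 ≈ 2483.3, ∠ = arctan(1472/2000) ≈ 36.35°
|T| = 2 · 1472.1 / 3.6554e+06 ≈ 0.00080544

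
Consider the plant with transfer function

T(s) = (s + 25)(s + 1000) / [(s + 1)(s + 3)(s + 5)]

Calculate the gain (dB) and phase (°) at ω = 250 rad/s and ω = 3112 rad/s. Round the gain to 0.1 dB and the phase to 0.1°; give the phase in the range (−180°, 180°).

At s = jω = j250:
zero (s+25): 25 + j250 → |·| = √(25²+250²) = √63125 ≈ 251.25, ∠ = arctan(250/25) ≈ 84.29°
zero (s+1000): 1000 + j250 → |·| = √(1000²+250²) = √1062500 ≈ 1030.8, ∠ = arctan(250/1000) ≈ 14.04°
pole (s+1): 1 + j250 → |·| = √(1²+250²) = √62501 ≈ 250, ∠ = arctan(250/1) ≈ 89.77°
pole (s+3): 3 + j250 → |·| = √(3²+250²) = √62509 ≈ 250.02, ∠ = arctan(250/3) ≈ 89.31°
pole (s+5): 5 + j250 → |·| = √(5²+250²) = √62525 ≈ 250.05, ∠ = arctan(250/5) ≈ 88.85°
|T| = 1 · 2.5899e+05 / 1.5629e+07 ≈ 0.016571
Gain = 20 log₁₀(0.016571) ≈ -35.61 dB
∠T = 98.33° − 267.93° = -169.60°

At s = jω = j3112:
zero (s+25): 25 + j3112 → |·| = √(25²+3112²) = √9685169 ≈ 3112.1, ∠ = arctan(3112/25) ≈ 89.54°
zero (s+1000): 1000 + j3112 → |·| = √(1000²+3112²) = √10684544 ≈ 3268.7, ∠ = arctan(3112/1000) ≈ 72.19°
pole (s+1): 1 + j3112 → |·| = √(1²+3112²) = √9684545 ≈ 3112, ∠ = arctan(3112/1) ≈ 89.98°
pole (s+3): 3 + j3112 → |·| = √(3²+3112²) = √9684553 ≈ 3112, ∠ = arctan(3112/3) ≈ 89.94°
pole (s+5): 5 + j3112 → |·| = √(5²+3112²) = √9684569 ≈ 3112, ∠ = arctan(3112/5) ≈ 89.91°
|T| = 1 · 1.0173e+07 / 3.0138e+10 ≈ 0.00033755
Gain = 20 log₁₀(0.00033755) ≈ -69.43 dB
∠T = 161.73° − 269.83° = -108.10°

ω = 250: -35.6 dB, -169.6°; ω = 3112: -69.4 dB, -108.1°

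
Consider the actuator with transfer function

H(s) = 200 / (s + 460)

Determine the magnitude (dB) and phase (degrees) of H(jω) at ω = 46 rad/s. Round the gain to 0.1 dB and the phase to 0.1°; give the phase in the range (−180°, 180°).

-7.3 dB, -5.7°

Substitute s = j46:
Numerator: 200 = 200 + j0
Denominator: (j46) + 460 = 460 + j46
|N| = √(200² + 0²) ≈ 200, ∠N ≈ 0.00°
|D| = √(460² + 46²) ≈ 462.29, ∠D ≈ 5.71°
|H| = 200 / 462.29 ≈ 0.43263
Gain = 20 log₁₀(0.43263) ≈ -7.28 dB
∠H = 0.00° − 5.71° = -5.71°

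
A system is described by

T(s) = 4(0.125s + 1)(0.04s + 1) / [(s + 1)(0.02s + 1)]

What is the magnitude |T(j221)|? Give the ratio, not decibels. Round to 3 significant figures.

0.982

At ω = 221 rad/s:
zero (1 + j221·0.125) = 1 + j27.625 → |·| ≈ 27.643, ∠ ≈ 87.93°
zero (1 + j221·0.04) = 1 + j8.84 → |·| ≈ 8.8964, ∠ ≈ 83.55°
pole (1 + j221·1) = 1 + j221 → |·| ≈ 221, ∠ ≈ 89.74°
pole (1 + j221·0.02) = 1 + j4.42 → |·| ≈ 4.5317, ∠ ≈ 77.25°
|T| = 4 · 27.643 · 8.8964 / (221 · 4.5317) ≈ 0.98221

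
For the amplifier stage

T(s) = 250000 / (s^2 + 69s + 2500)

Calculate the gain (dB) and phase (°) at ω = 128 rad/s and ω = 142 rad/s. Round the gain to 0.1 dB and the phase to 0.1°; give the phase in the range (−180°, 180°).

At s = jω = j128:
quadratic: (j128)² + 69·j128 + 2500 = -13884 + j8832 → |·| ≈ 16455, ∠ ≈ 147.54°
|T| = 250000 / 16455 ≈ 15.193
Gain = 20 log₁₀(15.193) ≈ 23.63 dB
∠T = 0.00° − 147.54° = -147.54°

At s = jω = j142:
quadratic: (j142)² + 69·j142 + 2500 = -17664 + j9798 → |·| ≈ 20199, ∠ ≈ 150.98°
|T| = 250000 / 20199 ≈ 12.377
Gain = 20 log₁₀(12.377) ≈ 21.85 dB
∠T = 0.00° − 150.98° = -150.98°

ω = 128: 23.6 dB, -147.5°; ω = 142: 21.9 dB, -151.0°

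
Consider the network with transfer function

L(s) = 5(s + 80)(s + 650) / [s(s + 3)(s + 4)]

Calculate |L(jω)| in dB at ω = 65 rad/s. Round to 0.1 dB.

1.7 dB

At s = jω = j65:
zero (s+80): 80 + j65 → |·| = √(80²+65²) = √10625 ≈ 103.08, ∠ = arctan(65/80) ≈ 39.09°
zero (s+650): 650 + j65 → |·| = √(650²+65²) = √426725 ≈ 653.24, ∠ = arctan(65/650) ≈ 5.71°
pole (s+3): 3 + j65 → |·| = √(3²+65²) = √4234 ≈ 65.069, ∠ = arctan(65/3) ≈ 87.36°
pole (s+4): 4 + j65 → |·| = √(4²+65²) = √4241 ≈ 65.123, ∠ = arctan(65/4) ≈ 86.48°
pole at origin: |s| = 65, ∠ = 90.00° (in denominator)
|L| = 5 · 67336 / 2.7544e+05 ≈ 1.2223
Gain = 20 log₁₀(1.2223) ≈ 1.74 dB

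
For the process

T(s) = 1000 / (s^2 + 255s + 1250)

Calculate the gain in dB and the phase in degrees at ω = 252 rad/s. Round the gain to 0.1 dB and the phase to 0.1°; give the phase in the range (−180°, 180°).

-39.0 dB, -134.1°

Substitute s = j252:
Numerator: 1000 = 1000 + j0
Denominator: (j252)^2 + 255(j252) + 1250 = -62254 + j64260
|N| = √(1000² + 0²) ≈ 1000, ∠N ≈ 0.00°
|D| = √(62254² + 64260²) ≈ 89470, ∠D ≈ 134.09°
|T| = 1000 / 89470 ≈ 0.011177
Gain = 20 log₁₀(0.011177) ≈ -39.03 dB
∠T = 0.00° − 134.09° = -134.09°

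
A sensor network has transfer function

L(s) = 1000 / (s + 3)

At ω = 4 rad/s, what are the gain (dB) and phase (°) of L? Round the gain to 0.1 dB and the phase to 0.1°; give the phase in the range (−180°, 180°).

Substitute s = j4:
Numerator: 1000 = 1000 + j0
Denominator: (j4) + 3 = 3 + j4
|N| = √(1000² + 0²) ≈ 1000, ∠N ≈ 0.00°
|D| = √(3² + 4²) ≈ 5, ∠D ≈ 53.13°
|L| = 1000 / 5 ≈ 200
Gain = 20 log₁₀(200) ≈ 46.02 dB
∠L = 0.00° − 53.13° = -53.13°

46.0 dB, -53.1°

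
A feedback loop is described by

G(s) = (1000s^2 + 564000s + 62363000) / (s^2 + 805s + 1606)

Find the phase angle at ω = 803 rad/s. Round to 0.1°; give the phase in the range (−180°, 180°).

7.3°

Substitute s = j803:
Numerator: 1000(j803)^2 + 564000(j803) + 62363000 = -582446000 + j452892000
Denominator: (j803)^2 + 805(j803) + 1606 = -643203 + j646415
|N| = √(582446000² + 452892000²) ≈ 7.378e+08, ∠N ≈ 142.13°
|D| = √(643203² + 646415²) ≈ 9.119e+05, ∠D ≈ 134.86°
∠G = 142.13° − 134.86° = 7.27°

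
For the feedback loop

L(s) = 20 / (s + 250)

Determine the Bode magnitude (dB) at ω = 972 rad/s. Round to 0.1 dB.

Substitute s = j972:
Numerator: 20 = 20 + j0
Denominator: (j972) + 250 = 250 + j972
|N| = √(20² + 0²) ≈ 20, ∠N ≈ 0.00°
|D| = √(250² + 972²) ≈ 1003.6, ∠D ≈ 75.58°
|L| = 20 / 1003.6 ≈ 0.019928
Gain = 20 log₁₀(0.019928) ≈ -34.01 dB

-34.0 dB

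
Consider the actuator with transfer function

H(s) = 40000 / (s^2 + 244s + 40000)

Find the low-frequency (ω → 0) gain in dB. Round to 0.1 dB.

H(0) = 40000 / 40000 = 1
20 log₁₀(1) ≈ 0.00 dB

0.0 dB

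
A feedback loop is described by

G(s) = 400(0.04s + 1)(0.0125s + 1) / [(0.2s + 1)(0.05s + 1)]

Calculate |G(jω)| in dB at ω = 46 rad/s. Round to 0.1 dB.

At ω = 46 rad/s:
zero (1 + j46·0.04) = 1 + j1.84 → |·| ≈ 2.0942, ∠ ≈ 61.48°
zero (1 + j46·0.0125) = 1 + j0.575 → |·| ≈ 1.1535, ∠ ≈ 29.90°
pole (1 + j46·0.2) = 1 + j9.2 → |·| ≈ 9.2542, ∠ ≈ 83.80°
pole (1 + j46·0.05) = 1 + j2.3 → |·| ≈ 2.508, ∠ ≈ 66.50°
|G| = 400 · 2.0942 · 1.1535 / (9.2542 · 2.508) ≈ 41.632
Gain = 20 log₁₀(41.632) ≈ 32.39 dB

32.4 dB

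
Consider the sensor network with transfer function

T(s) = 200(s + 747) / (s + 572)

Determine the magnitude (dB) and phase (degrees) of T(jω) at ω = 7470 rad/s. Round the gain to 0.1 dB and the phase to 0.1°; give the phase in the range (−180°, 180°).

At s = jω = j7470:
zero (s+747): 747 + j7470 → |·| = √(747²+7470²) = √56358909 ≈ 7507.3, ∠ = arctan(7470/747) ≈ 84.29°
pole (s+572): 572 + j7470 → |·| = √(572²+7470²) = √56128084 ≈ 7491.9, ∠ = arctan(7470/572) ≈ 85.62°
|T| = 200 · 7507.3 / 7491.9 ≈ 200.41
Gain = 20 log₁₀(200.41) ≈ 46.04 dB
∠T = 84.29° − 85.62° = -1.33°

46.0 dB, -1.3°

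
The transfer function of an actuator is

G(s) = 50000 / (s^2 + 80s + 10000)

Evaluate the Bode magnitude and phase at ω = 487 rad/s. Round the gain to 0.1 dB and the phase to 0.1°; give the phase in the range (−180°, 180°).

-13.3 dB, -170.3°

At s = jω = j487:
quadratic: (j487)² + 80·j487 + 10000 = -227169 + j38960 → |·| ≈ 2.3049e+05, ∠ ≈ 170.27°
|G| = 50000 / 2.3049e+05 ≈ 0.21693
Gain = 20 log₁₀(0.21693) ≈ -13.27 dB
∠G = 0.00° − 170.27° = -170.27°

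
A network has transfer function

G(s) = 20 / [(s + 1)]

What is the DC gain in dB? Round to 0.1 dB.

G(0) = 20 · 1 / 1 = 20
20 log₁₀(20) ≈ 26.02 dB

26.0 dB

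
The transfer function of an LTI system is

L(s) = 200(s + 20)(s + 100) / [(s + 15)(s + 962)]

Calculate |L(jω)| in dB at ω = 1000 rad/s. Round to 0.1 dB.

At s = jω = j1000:
zero (s+20): 20 + j1000 → |·| = √(20²+1000²) = √1000400 ≈ 1000.2, ∠ = arctan(1000/20) ≈ 88.85°
zero (s+100): 100 + j1000 → |·| = √(100²+1000²) = √1010000 ≈ 1005, ∠ = arctan(1000/100) ≈ 84.29°
pole (s+15): 15 + j1000 → |·| = √(15²+1000²) = √1000225 ≈ 1000.1, ∠ = arctan(1000/15) ≈ 89.14°
pole (s+962): 962 + j1000 → |·| = √(962²+1000²) = √1925444 ≈ 1387.6, ∠ = arctan(1000/962) ≈ 46.11°
|L| = 200 · 1.0052e+06 / 1.3877e+06 ≈ 144.87
Gain = 20 log₁₀(144.87) ≈ 43.22 dB

43.2 dB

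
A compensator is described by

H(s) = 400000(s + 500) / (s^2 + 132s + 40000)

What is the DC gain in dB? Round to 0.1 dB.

74.0 dB

H(0) = 400000·500 / 40000 = 5000
20 log₁₀(5000) ≈ 73.98 dB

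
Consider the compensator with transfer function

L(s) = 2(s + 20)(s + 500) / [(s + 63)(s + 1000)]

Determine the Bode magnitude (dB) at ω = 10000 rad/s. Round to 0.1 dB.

6.0 dB

At s = jω = j10000:
zero (s+20): 20 + j10000 → |·| = √(20²+10000²) = √100000400 ≈ 10000, ∠ = arctan(10000/20) ≈ 89.89°
zero (s+500): 500 + j10000 → |·| = √(500²+10000²) = √100250000 ≈ 10012, ∠ = arctan(10000/500) ≈ 87.14°
pole (s+63): 63 + j10000 → |·| = √(63²+10000²) = √100003969 ≈ 10000, ∠ = arctan(10000/63) ≈ 89.64°
pole (s+1000): 1000 + j10000 → |·| = √(1000²+10000²) = √101000000 ≈ 10050, ∠ = arctan(10000/1000) ≈ 84.29°
|L| = 2 · 1.0012e+08 / 1.005e+08 ≈ 1.9924
Gain = 20 log₁₀(1.9924) ≈ 5.99 dB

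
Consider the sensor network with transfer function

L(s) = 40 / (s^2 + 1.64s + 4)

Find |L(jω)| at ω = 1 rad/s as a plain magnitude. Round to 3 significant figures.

11.7

At s = jω = j1:
quadratic: (j1)² + 1.64·j1 + 4 = 3 + j1.64 → |·| ≈ 3.419, ∠ ≈ 28.66°
|L| = 40 / 3.419 ≈ 11.699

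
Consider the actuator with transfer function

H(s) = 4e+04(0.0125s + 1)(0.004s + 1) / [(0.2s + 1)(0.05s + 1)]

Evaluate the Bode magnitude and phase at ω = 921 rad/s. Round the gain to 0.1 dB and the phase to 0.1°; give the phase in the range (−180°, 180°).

46.4 dB, -18.6°

At ω = 921 rad/s:
zero (1 + j921·0.0125) = 1 + j11.5125 → |·| ≈ 11.556, ∠ ≈ 85.04°
zero (1 + j921·0.004) = 1 + j3.684 → |·| ≈ 3.8173, ∠ ≈ 74.81°
pole (1 + j921·0.2) = 1 + j184.2 → |·| ≈ 184.2, ∠ ≈ 89.69°
pole (1 + j921·0.05) = 1 + j46.05 → |·| ≈ 46.061, ∠ ≈ 88.76°
|H| = 4e+04 · 11.556 · 3.8173 / (184.2 · 46.061) ≈ 207.97
Gain = 20 log₁₀(207.97) ≈ 46.36 dB
∠H = (85.04° + 74.81°) − (89.69° + 88.76°) = -18.60°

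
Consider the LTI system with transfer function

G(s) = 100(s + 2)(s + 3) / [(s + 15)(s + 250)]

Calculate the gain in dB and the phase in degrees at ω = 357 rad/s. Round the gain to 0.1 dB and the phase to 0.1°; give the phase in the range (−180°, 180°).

38.3 dB, 36.6°

At s = jω = j357:
zero (s+2): 2 + j357 → |·| = √(2²+357²) = √127453 ≈ 357.01, ∠ = arctan(357/2) ≈ 89.68°
zero (s+3): 3 + j357 → |·| = √(3²+357²) = √127458 ≈ 357.01, ∠ = arctan(357/3) ≈ 89.52°
pole (s+15): 15 + j357 → |·| = √(15²+357²) = √127674 ≈ 357.31, ∠ = arctan(357/15) ≈ 87.59°
pole (s+250): 250 + j357 → |·| = √(250²+357²) = √189949 ≈ 435.83, ∠ = arctan(357/250) ≈ 55.00°
|G| = 100 · 1.2746e+05 / 1.5573e+05 ≈ 81.847
Gain = 20 log₁₀(81.847) ≈ 38.26 dB
∠G = 179.20° − 142.59° = 36.61°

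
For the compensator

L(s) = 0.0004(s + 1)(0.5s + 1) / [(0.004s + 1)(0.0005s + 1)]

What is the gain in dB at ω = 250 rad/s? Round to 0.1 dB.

At ω = 250 rad/s:
zero (1 + j250·1) = 1 + j250 → |·| ≈ 250, ∠ ≈ 89.77°
zero (1 + j250·0.5) = 1 + j125 → |·| ≈ 125, ∠ ≈ 89.54°
pole (1 + j250·0.004) = 1 + j1 → |·| ≈ 1.4142, ∠ ≈ 45.00°
pole (1 + j250·0.0005) = 1 + j0.125 → |·| ≈ 1.0078, ∠ ≈ 7.13°
|L| = 0.0004 · 250 · 125 / (1.4142 · 1.0078) ≈ 8.7705
Gain = 20 log₁₀(8.7705) ≈ 18.86 dB

18.9 dB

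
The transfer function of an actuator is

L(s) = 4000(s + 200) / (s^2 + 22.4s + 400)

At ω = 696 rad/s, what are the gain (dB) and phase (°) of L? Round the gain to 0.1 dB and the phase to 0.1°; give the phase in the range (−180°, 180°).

15.5 dB, -104.2°

At s = jω = j696:
zero (s+200): 200 + j696 → |·| = √(200²+696²) = √524416 ≈ 724.17, ∠ = arctan(696/200) ≈ 73.97°
quadratic: (j696)² + 22.4·j696 + 400 = -484016 + j15590.4 → |·| ≈ 4.8427e+05, ∠ ≈ 178.16°
|L| = 4000 · 724.17 / 4.8427e+05 ≈ 5.9815
Gain = 20 log₁₀(5.9815) ≈ 15.54 dB
∠L = 73.97° − 178.16° = -104.19°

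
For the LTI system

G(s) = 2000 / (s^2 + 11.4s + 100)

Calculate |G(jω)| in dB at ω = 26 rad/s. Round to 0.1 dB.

At s = jω = j26:
quadratic: (j26)² + 11.4·j26 + 100 = -576 + j296.4 → |·| ≈ 647.79, ∠ ≈ 152.77°
|G| = 2000 / 647.79 ≈ 3.0874
Gain = 20 log₁₀(3.0874) ≈ 9.79 dB

9.8 dB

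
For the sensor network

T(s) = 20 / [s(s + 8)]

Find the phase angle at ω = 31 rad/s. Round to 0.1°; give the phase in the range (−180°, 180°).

-165.5°

At s = jω = j31:
pole (s+8): 8 + j31 → |·| = √(8²+31²) = √1025 ≈ 32.016, ∠ = arctan(31/8) ≈ 75.53°
pole at origin: |s| = 31, ∠ = 90.00° (in denominator)
∠T = 0.00° − 165.53° = -165.53°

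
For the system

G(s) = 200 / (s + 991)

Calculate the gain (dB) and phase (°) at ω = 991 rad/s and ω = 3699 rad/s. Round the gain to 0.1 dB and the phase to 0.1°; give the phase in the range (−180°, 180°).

Substitute s = j991:
Numerator: 200 = 200 + j0
Denominator: (j991) + 991 = 991 + j991
|N| = √(200² + 0²) ≈ 200, ∠N ≈ 0.00°
|D| = √(991² + 991²) ≈ 1401.5, ∠D ≈ 45.00°
|G| = 200 / 1401.5 ≈ 0.1427
Gain = 20 log₁₀(0.1427) ≈ -16.91 dB
∠G = 0.00° − 45.00° = -45.00°

Substitute s = j3699:
Numerator: 200 = 200 + j0
Denominator: (j3699) + 991 = 991 + j3699
|N| = √(200² + 0²) ≈ 200, ∠N ≈ 0.00°
|D| = √(991² + 3699²) ≈ 3829.4, ∠D ≈ 75.00°
|G| = 200 / 3829.4 ≈ 0.052228
Gain = 20 log₁₀(0.052228) ≈ -25.64 dB
∠G = 0.00° − 75.00° = -75.00°

ω = 991: -16.9 dB, -45.0°; ω = 3699: -25.6 dB, -75.0°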